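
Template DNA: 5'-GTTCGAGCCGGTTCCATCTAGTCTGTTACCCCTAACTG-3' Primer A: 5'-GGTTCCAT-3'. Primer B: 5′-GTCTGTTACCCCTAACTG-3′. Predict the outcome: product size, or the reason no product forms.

Primer A (GGTTCCAT) matches the top strand at positions 10–17 (3' end points downstream).
Primer B (GTCTGTTACCCCTAACTG) also matches the top strand directly, at positions 21–38 — its reverse complement CAGTTAGGGGTAACAGAC is not present.
Both primers anneal to the bottom strand with 3' ends pointing the same way, so neither can prime synthesis back toward the other.

No product — both primers anneal to the same strand and extend in the same direction.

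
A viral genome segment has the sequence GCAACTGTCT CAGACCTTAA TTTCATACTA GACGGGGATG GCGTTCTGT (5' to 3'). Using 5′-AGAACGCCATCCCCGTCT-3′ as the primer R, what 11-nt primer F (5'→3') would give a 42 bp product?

5'-TGTCTCAGACC-3'

The reverse primer's reverse complement AGACGGGGATGGCGTTCT matches the template at positions 30–47, so the product ends at position 47.
A 42 bp product then starts at position 47 − 42 + 1 = 6.
The forward primer is identical to the top strand there: TGTCTCAGACC.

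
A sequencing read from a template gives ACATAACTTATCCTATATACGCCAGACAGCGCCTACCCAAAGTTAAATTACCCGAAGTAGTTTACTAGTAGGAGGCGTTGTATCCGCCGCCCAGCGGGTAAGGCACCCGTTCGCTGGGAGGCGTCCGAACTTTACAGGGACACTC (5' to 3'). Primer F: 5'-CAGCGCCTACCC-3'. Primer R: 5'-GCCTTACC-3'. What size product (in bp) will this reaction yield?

78 bp

Scanning the template, CAGCGCCTACCC occurs at positions 27–38; this primer anneals to the bottom strand there with its 3' end pointing downstream.
Taking the reverse complement of GCCTTACC gives GGTAAGGC, found at positions 97–104 on the template; the primer anneals here to the top strand with its 3' end pointing upstream.
Product length = (reverse-primer end) − (forward-primer start) + 1 = 104 − 27 + 1 = 78 bp.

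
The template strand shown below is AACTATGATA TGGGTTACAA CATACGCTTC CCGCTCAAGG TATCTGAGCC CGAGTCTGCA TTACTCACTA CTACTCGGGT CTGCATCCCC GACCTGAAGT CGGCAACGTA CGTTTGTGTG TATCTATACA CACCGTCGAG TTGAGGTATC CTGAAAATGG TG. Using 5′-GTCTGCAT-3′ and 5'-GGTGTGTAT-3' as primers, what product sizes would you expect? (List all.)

The forward primer GTCTGCAT matches the top strand at positions 54–61, 79–86.
The reverse primer's reverse complement is ATACACACC, matching at positions 126–134.
Each forward site pairs with the reverse site to give a product ending at position 134: sizes 81, 56 bp.

81 bp, 56 bp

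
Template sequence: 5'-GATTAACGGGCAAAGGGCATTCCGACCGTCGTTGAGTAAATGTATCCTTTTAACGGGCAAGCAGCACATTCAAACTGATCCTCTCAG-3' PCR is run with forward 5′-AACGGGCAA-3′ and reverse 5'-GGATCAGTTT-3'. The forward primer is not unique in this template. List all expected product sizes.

The forward primer AACGGGCAA matches the top strand at positions 5–13, 52–60.
The reverse primer's reverse complement is AAACTGATCC, matching at positions 72–81.
Each forward site pairs with the reverse site to give a product ending at position 81: sizes 77, 30 bp.

77 bp, 30 bp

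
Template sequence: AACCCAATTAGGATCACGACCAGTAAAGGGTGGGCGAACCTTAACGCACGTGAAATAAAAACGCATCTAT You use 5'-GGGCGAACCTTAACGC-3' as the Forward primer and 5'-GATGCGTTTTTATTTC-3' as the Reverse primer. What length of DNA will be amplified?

Forward primer GGGCGAACCTTAACGC is found on the top strand at positions 32–47.
Reverse complement of the reverse primer: GAAATAAAAACGCATC. This occurs on the top strand at positions 52–67.
Amplicon spans positions 32–67: 36 bp.

36 bp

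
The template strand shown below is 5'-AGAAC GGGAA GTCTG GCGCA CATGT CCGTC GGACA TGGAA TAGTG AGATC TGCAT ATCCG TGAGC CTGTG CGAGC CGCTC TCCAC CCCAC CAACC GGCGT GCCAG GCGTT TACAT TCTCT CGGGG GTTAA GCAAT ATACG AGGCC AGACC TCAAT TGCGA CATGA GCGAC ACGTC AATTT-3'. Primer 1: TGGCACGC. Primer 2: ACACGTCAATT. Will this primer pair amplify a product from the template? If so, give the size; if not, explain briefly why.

No product — the primers' 3' ends point away from each other.

Primer 1 (TGGCACGC) has reverse complement GCGTGCCA, which matches the top strand at positions 97–104; primer 1 anneals to the top strand there with its 3' end pointing upstream toward position 97.
Primer 2 (ACACGTCAATT) matches the top strand directly at positions 169–179; it anneals to the bottom strand with its 3' end pointing downstream toward position 179.
The 3' ends diverge (primer 1 extends toward position 1, primer 2 toward position 180), so the primers never converge on a shared product.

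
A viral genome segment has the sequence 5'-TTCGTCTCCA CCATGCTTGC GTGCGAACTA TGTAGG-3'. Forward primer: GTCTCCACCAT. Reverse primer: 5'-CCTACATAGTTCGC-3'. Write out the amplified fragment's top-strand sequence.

5'-GTCTCCACCATGCTTGCGTGCGAACTATGTAGG-3'

Forward primer GTCTCCACCAT is found on the top strand at positions 4–14.
Taking the reverse complement of CCTACATAGTTCGC gives GCGAACTATGTAGG, found at positions 23–36 on the template; the primer anneals here to the top strand with its 3' end pointing upstream.
The product is the template from position 4 through 36 (33 bp).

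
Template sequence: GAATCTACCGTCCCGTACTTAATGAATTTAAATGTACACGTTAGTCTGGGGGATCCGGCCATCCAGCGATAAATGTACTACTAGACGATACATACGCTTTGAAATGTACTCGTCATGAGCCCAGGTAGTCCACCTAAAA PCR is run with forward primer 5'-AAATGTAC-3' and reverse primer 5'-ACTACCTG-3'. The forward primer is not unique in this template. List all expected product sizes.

The forward primer AAATGTAC matches the top strand at positions 30–37, 71–78, 102–109.
The reverse primer's reverse complement is CAGGTAGT, matching at positions 122–129.
Each forward site pairs with the reverse site to give a product ending at position 129: sizes 100, 59, 28 bp.

100 bp, 59 bp, 28 bp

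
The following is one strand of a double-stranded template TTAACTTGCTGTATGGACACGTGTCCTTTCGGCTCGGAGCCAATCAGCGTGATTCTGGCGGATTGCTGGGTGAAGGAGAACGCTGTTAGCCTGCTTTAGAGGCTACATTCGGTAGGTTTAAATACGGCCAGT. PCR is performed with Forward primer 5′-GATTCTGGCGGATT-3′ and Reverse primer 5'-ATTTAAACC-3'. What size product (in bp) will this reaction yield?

Forward primer GATTCTGGCGGATT is found on the top strand at positions 51–64.
Reverse complement of the reverse primer: GGTTTAAAT. This occurs on the top strand at positions 115–123.
Amplicon spans positions 51–123: 73 bp.

73 bp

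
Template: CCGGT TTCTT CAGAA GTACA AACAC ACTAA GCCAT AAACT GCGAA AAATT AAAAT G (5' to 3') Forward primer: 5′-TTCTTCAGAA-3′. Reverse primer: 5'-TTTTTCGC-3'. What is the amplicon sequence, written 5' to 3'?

5'-TTCTTCAGAAGTACAAACACACTAAGCCATAAACTGCGAAAAA-3'

The forward primer matches the template at positions 6–15.
The reverse primer's reverse complement is GCGAAAAA, which matches the template at positions 41–48.
The product is the template from position 6 through 48 (43 bp).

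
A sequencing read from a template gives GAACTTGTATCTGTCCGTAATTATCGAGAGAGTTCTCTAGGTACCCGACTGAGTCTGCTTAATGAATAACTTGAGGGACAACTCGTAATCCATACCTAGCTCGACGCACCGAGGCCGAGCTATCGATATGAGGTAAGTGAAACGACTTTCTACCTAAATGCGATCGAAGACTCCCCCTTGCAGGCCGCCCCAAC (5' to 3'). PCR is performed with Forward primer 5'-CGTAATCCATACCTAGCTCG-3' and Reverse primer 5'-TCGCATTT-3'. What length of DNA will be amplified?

80 bp

Scanning the template, CGTAATCCATACCTAGCTCG occurs at positions 84–103; this primer anneals to the bottom strand there with its 3' end pointing downstream.
Taking the reverse complement of TCGCATTT gives AAATGCGA, found at positions 156–163 on the template; the primer anneals here to the top strand with its 3' end pointing upstream.
Amplicon spans positions 84–163: 80 bp.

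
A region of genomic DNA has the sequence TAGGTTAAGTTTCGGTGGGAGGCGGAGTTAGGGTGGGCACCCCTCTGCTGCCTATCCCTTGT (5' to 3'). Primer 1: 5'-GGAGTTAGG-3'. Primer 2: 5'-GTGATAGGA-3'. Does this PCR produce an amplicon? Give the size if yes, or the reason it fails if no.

No product — primer 2 has no binding site in the template.

Primer 2 (GTGATAGGA) does not match the top strand, and its reverse complement TCCTATCAC does not match either.
With no annealing site for primer 2, no amplification occurs.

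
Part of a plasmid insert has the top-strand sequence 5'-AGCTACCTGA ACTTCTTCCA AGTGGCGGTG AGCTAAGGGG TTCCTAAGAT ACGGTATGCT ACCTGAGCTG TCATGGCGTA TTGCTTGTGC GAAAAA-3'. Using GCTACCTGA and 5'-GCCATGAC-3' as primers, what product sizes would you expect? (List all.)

76 bp, 20 bp

The forward primer GCTACCTGA matches the top strand at positions 2–10, 58–66.
The reverse primer's reverse complement is GTCATGGC, matching at positions 70–77.
Each forward site pairs with the reverse site to give a product ending at position 77: sizes 76, 20 bp.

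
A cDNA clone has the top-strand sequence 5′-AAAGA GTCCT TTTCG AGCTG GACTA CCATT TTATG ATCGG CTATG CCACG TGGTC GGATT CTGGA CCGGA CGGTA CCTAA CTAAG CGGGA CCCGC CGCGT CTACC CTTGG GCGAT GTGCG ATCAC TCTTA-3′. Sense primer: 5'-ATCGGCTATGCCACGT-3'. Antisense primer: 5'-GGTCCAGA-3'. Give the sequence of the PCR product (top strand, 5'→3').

5'-ATCGGCTATGCCACGTGGTCGGATTCTGGACC-3'

Scanning the template, ATCGGCTATGCCACGT occurs at positions 36–51; this primer anneals to the bottom strand there with its 3' end pointing downstream.
The reverse primer's reverse complement is TCTGGACC, which matches the template at positions 60–67.
The product is the template from position 36 through 67 (32 bp).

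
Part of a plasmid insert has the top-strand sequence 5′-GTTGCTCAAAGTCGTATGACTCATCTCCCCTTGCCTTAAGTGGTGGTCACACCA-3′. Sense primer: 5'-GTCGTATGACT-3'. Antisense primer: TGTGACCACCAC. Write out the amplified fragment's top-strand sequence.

5'-GTCGTATGACTCATCTCCCCTTGCCTTAAGTGGTGGTCACA-3'

The forward primer matches the template at positions 11–21.
Taking the reverse complement of TGTGACCACCAC gives GTGGTGGTCACA, found at positions 40–51 on the template; the primer anneals here to the top strand with its 3' end pointing upstream.
The product is the template from position 11 through 51 (41 bp).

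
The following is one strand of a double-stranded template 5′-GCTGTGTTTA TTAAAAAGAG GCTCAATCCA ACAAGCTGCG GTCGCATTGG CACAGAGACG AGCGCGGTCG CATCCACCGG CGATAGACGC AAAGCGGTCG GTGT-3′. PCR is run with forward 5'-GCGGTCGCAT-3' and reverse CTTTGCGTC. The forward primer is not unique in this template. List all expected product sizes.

The forward primer GCGGTCGCAT matches the top strand at positions 38–47, 64–73.
The reverse primer's reverse complement is GACGCAAAG, matching at positions 86–94.
Each forward site pairs with the reverse site to give a product ending at position 94: sizes 57, 31 bp.

57 bp, 31 bp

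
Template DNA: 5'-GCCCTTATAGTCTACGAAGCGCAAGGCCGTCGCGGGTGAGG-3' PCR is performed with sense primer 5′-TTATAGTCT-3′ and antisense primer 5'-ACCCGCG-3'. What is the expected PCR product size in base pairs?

33 bp

Scanning the template, TTATAGTCT occurs at positions 5–13; this primer anneals to the bottom strand there with its 3' end pointing downstream.
Taking the reverse complement of ACCCGCG gives CGCGGGT, found at positions 31–37 on the template; the primer anneals here to the top strand with its 3' end pointing upstream.
Product length = (reverse-primer end) − (forward-primer start) + 1 = 37 − 5 + 1 = 33 bp.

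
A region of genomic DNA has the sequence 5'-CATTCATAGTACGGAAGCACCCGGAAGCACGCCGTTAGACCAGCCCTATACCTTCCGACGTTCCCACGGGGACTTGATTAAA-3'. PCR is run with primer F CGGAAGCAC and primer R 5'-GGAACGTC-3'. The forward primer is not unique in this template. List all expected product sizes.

The forward primer CGGAAGCAC matches the top strand at positions 12–20, 22–30.
The reverse primer's reverse complement is GACGTTCC, matching at positions 57–64.
Each forward site pairs with the reverse site to give a product ending at position 64: sizes 53, 43 bp.

53 bp, 43 bp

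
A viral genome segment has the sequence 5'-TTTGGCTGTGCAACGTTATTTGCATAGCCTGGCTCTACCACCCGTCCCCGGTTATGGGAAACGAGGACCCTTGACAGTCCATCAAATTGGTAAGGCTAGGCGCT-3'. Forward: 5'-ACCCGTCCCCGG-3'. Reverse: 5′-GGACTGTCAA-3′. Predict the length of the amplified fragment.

Forward primer ACCCGTCCCCGG is found on the top strand at positions 40–51.
Taking the reverse complement of GGACTGTCAA gives TTGACAGTCC, found at positions 71–80 on the template; the primer anneals here to the top strand with its 3' end pointing upstream.
The product runs from position 40 to position 80, so its length is 80 − 40 + 1 = 41 bp.

41 bp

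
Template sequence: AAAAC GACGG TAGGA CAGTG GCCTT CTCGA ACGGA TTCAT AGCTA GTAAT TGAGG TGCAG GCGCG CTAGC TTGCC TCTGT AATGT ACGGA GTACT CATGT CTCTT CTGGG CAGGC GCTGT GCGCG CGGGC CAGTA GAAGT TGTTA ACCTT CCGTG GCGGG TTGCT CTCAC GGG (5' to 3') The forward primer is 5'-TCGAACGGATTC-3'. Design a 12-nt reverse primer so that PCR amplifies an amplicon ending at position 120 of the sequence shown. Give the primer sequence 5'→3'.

5'-ACAGCGCCTGCC-3'

The forward primer binds at positions 27–38; the product's 3' end on the top strand is position 120.
The reverse primer anneals to the top strand over positions 109–120, i.e. to GGCAGGCGCTGT.
Its sequence written 5'→3' is the reverse complement: ACAGCGCCTGCC.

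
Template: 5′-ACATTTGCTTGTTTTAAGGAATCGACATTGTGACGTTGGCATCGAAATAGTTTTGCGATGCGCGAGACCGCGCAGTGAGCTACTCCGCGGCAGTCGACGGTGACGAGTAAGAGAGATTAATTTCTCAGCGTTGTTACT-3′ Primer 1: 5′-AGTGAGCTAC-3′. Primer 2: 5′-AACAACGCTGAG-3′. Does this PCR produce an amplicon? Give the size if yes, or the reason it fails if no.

Primer 1 (AGTGAGCTAC) matches the top strand at positions 74–83; it acts as a forward primer.
Primer 2's reverse complement is CTCAGCGTTGTT, matching the top strand at positions 124–135; it acts as a reverse primer.
The 3' ends face each other across positions 74–135, giving a 62 bp product.

Yes — a 62 bp product.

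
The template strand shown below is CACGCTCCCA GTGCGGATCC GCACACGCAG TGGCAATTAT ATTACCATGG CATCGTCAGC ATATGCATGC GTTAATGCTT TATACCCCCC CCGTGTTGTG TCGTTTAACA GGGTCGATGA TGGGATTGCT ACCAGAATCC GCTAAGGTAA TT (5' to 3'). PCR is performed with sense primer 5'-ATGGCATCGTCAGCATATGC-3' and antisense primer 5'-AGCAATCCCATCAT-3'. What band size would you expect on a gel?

84 bp

Scanning the template, ATGGCATCGTCAGCATATGC occurs at positions 47–66; this primer anneals to the bottom strand there with its 3' end pointing downstream.
Reverse complement of the reverse primer: ATGATGGGATTGCT. This occurs on the top strand at positions 117–130.
Product length = (reverse-primer end) − (forward-primer start) + 1 = 130 − 47 + 1 = 84 bp.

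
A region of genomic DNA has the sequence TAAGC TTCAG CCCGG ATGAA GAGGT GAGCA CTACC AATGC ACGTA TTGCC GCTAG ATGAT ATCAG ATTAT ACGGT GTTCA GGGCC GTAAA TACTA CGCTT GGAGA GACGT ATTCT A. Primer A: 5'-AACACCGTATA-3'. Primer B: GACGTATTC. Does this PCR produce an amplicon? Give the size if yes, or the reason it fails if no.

Primer A (AACACCGTATA) has reverse complement TATACGGTGTT, which matches the top strand at positions 68–78; primer A anneals to the top strand there with its 3' end pointing upstream toward position 68.
Primer B (GACGTATTC) matches the top strand directly at positions 106–114; it anneals to the bottom strand with its 3' end pointing downstream toward position 114.
The 3' ends diverge (primer A extends toward position 1, primer B toward position 116), so the primers never converge on a shared product.

No product — the primers' 3' ends point away from each other.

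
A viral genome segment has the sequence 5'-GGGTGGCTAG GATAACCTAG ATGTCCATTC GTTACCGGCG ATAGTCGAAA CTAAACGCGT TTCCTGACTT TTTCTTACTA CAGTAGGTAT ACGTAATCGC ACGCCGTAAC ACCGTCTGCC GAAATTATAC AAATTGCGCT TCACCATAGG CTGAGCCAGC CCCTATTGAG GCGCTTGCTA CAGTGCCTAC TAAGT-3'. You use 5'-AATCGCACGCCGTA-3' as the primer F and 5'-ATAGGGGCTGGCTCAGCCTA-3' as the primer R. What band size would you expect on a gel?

72 bp

Scanning the template, AATCGCACGCCGTA occurs at positions 95–108; this primer anneals to the bottom strand there with its 3' end pointing downstream.
Taking the reverse complement of ATAGGGGCTGGCTCAGCCTA gives TAGGCTGAGCCAGCCCCTAT, found at positions 147–166 on the template; the primer anneals here to the top strand with its 3' end pointing upstream.
Product length = (reverse-primer end) − (forward-primer start) + 1 = 166 − 95 + 1 = 72 bp.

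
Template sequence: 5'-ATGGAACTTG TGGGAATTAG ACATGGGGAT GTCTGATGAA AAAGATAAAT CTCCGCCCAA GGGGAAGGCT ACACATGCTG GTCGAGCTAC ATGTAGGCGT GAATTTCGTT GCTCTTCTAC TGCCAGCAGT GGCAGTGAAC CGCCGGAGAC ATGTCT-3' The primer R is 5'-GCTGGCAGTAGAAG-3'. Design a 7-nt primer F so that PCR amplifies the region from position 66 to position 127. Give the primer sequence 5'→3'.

The reverse primer's reverse complement CTTCTACTGCCAGC matches the template at positions 114–127; the product starts at position 66.
The forward primer is identical to the top strand over positions 66–72: AGGCTAC.

5'-AGGCTAC-3'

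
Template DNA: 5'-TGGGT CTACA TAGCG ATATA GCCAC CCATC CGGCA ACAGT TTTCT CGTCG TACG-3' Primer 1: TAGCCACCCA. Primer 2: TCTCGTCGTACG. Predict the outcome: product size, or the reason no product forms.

No product — both primers anneal to the same strand and extend in the same direction.

Primer 1 (TAGCCACCCA) matches the top strand at positions 19–28 (3' end points downstream).
Primer 2 (TCTCGTCGTACG) also matches the top strand directly, at positions 43–54 — its reverse complement CGTACGACGAGA is not present.
Both primers anneal to the bottom strand with 3' ends pointing the same way, so neither can prime synthesis back toward the other.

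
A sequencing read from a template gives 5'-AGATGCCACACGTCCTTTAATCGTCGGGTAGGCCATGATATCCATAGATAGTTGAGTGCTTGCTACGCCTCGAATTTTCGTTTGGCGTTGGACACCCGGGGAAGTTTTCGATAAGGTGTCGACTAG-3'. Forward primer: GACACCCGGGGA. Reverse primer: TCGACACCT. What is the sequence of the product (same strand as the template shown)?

Forward primer GACACCCGGGGA is found on the top strand at positions 91–102.
Reverse complement of the reverse primer: AGGTGTCGA. This occurs on the top strand at positions 114–122.
The product is the template from position 91 through 122 (32 bp).

5'-GACACCCGGGGAAGTTTTCGATAAGGTGTCGA-3'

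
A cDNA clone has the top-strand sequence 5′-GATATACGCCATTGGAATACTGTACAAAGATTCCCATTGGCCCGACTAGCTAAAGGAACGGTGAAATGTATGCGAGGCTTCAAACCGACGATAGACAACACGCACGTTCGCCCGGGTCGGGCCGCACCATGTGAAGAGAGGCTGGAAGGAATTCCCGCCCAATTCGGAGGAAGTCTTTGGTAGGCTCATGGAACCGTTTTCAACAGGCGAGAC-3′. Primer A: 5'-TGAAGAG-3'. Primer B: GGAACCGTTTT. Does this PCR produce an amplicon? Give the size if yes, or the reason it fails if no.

No product — both primers anneal to the same strand and extend in the same direction.

Primer A (TGAAGAG) matches the top strand at positions 132–138 (3' end points downstream).
Primer B (GGAACCGTTTT) also matches the top strand directly, at positions 190–200 — its reverse complement AAAACGGTTCC is not present.
Both primers anneal to the bottom strand with 3' ends pointing the same way, so neither can prime synthesis back toward the other.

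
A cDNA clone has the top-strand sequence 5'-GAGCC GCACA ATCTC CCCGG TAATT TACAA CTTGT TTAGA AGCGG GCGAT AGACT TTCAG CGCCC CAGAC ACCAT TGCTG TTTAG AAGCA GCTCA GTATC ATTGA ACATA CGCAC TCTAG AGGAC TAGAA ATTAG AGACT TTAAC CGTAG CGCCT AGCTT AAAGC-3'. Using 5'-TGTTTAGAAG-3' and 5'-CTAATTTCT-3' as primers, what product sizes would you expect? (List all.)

103 bp, 57 bp

The forward primer TGTTTAGAAG matches the top strand at positions 33–42, 79–88.
The reverse primer's reverse complement is AGAAATTAG, matching at positions 127–135.
Each forward site pairs with the reverse site to give a product ending at position 135: sizes 103, 57 bp.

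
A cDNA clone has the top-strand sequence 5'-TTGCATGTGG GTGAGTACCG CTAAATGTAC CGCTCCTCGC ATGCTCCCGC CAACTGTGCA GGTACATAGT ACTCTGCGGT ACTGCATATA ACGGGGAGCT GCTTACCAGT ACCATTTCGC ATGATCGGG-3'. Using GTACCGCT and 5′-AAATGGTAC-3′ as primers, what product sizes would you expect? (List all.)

The forward primer GTACCGCT matches the top strand at positions 15–22, 27–34.
The reverse primer's reverse complement is GTACCATTT, matching at positions 109–117.
Each forward site pairs with the reverse site to give a product ending at position 117: sizes 103, 91 bp.

103 bp, 91 bp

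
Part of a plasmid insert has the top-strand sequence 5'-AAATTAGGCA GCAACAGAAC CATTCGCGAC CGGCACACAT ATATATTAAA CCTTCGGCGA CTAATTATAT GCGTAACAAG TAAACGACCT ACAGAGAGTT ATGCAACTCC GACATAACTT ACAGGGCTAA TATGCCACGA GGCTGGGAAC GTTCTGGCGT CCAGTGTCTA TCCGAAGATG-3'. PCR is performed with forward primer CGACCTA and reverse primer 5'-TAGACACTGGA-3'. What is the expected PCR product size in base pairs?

86 bp

Forward primer CGACCTA is found on the top strand at positions 85–91.
The reverse primer's reverse complement is TCCAGTGTCTA, which matches the template at positions 160–170.
The product runs from position 85 to position 170, so its length is 170 − 85 + 1 = 86 bp.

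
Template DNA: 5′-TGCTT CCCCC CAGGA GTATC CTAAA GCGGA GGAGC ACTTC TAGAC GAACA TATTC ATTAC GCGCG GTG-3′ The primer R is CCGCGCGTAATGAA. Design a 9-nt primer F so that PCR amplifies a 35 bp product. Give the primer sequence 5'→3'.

5'-GAGCACTTC-3'

The reverse primer's reverse complement TTCATTACGCGCGG matches the template at positions 53–66, so the product ends at position 66.
A 35 bp product then starts at position 66 − 35 + 1 = 32.
The forward primer is identical to the top strand there: GAGCACTTC.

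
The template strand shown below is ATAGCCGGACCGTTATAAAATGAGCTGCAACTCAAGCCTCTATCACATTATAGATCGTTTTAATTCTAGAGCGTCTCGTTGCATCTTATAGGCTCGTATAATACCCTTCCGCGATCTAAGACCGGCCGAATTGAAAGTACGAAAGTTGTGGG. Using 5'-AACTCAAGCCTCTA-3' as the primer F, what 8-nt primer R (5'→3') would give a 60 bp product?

5'-TAAGATGC-3'

The forward primer binds at positions 29–42, so a 60 bp product ends at position 29 + 60 − 1 = 88.
The reverse primer anneals to the top strand over positions 81–88, i.e. to GCATCTTA.
Its sequence written 5'→3' is the reverse complement: TAAGATGC.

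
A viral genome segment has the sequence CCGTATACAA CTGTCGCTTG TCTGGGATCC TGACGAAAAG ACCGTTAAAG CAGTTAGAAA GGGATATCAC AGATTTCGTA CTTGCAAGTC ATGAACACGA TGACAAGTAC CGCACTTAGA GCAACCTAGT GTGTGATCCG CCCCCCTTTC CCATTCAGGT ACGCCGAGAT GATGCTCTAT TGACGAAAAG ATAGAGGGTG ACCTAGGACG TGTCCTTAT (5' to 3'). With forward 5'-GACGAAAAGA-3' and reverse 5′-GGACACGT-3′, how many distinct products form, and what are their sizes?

The forward primer GACGAAAAGA matches the top strand at positions 32–41, 182–191.
The reverse primer's reverse complement is ACGTGTCC, matching at positions 208–215.
Each forward site pairs with the reverse site to give a product ending at position 215: sizes 184, 34 bp.

Two products: 184 bp, 34 bp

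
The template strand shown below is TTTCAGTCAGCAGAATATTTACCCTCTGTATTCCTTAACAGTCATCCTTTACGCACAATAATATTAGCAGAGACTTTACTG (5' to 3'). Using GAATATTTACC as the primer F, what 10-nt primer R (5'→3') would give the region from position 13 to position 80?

5'-AGTAAAGTCT-3'

The product's 3' end on the top strand is position 80.
The reverse primer anneals to the top strand over positions 71–80, i.e. to AGACTTTACT.
Its sequence written 5'→3' is the reverse complement: AGTAAAGTCT.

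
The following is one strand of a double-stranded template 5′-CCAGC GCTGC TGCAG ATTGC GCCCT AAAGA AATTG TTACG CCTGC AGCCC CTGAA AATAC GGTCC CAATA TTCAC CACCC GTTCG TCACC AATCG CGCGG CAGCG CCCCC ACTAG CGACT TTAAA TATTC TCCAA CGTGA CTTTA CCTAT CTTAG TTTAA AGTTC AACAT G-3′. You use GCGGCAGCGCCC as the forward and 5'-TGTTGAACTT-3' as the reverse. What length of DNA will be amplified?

73 bp

The forward primer matches the template at positions 97–108.
Reverse complement of the reverse primer: AAGTTCAACA. This occurs on the top strand at positions 160–169.
Amplicon spans positions 97–169: 73 bp.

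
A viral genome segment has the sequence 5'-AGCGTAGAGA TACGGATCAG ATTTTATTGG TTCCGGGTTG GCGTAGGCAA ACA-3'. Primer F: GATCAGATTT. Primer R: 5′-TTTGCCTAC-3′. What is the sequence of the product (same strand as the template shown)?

The forward primer matches the template at positions 15–24.
Taking the reverse complement of TTTGCCTAC gives GTAGGCAAA, found at positions 43–51 on the template; the primer anneals here to the top strand with its 3' end pointing upstream.
The product is the template from position 15 through 51 (37 bp).

5'-GATCAGATTTTATTGGTTCCGGGTTGGCGTAGGCAAA-3'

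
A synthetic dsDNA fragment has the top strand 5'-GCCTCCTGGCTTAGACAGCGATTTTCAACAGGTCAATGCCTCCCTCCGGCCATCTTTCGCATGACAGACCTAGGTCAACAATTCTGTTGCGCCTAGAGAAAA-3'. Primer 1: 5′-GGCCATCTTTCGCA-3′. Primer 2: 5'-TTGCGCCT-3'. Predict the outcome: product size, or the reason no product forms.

No product — both primers anneal to the same strand and extend in the same direction.

Primer 1 (GGCCATCTTTCGCA) matches the top strand at positions 48–61 (3' end points downstream).
Primer 2 (TTGCGCCT) also matches the top strand directly, at positions 87–94 — its reverse complement AGGCGCAA is not present.
Both primers anneal to the bottom strand with 3' ends pointing the same way, so neither can prime synthesis back toward the other.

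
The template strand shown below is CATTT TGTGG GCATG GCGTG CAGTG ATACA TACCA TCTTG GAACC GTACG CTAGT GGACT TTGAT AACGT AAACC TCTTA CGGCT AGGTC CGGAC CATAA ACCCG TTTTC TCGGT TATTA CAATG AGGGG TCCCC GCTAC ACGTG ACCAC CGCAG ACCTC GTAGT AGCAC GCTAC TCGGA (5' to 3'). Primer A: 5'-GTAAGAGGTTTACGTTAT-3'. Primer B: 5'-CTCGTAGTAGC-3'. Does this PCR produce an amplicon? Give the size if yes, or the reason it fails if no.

No product — the primers' 3' ends point away from each other.

Primer A (GTAAGAGGTTTACGTTAT) has reverse complement ATAACGTAAACCTCTTAC, which matches the top strand at positions 64–81; primer A anneals to the top strand there with its 3' end pointing upstream toward position 64.
Primer B (CTCGTAGTAGC) matches the top strand directly at positions 158–168; it anneals to the bottom strand with its 3' end pointing downstream toward position 168.
The 3' ends diverge (primer A extends toward position 1, primer B toward position 180), so the primers never converge on a shared product.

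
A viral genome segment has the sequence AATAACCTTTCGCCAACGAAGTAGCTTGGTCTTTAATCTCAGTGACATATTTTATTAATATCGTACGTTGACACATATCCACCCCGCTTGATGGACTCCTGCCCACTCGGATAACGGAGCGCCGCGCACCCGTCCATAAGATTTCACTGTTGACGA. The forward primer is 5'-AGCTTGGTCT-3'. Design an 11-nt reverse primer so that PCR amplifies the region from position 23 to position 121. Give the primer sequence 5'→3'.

The product's 3' end on the top strand is position 121.
The reverse primer anneals to the top strand over positions 111–121, i.e. to ATAACGGAGCG.
Its sequence written 5'→3' is the reverse complement: CGCTCCGTTAT.

5'-CGCTCCGTTAT-3'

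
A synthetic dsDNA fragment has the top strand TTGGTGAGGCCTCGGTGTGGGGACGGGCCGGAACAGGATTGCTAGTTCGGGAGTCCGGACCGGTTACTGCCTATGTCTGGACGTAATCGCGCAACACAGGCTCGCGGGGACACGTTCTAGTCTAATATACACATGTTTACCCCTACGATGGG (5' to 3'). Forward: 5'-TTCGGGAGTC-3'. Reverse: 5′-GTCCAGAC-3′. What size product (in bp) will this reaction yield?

37 bp

Forward primer TTCGGGAGTC is found on the top strand at positions 46–55.
Taking the reverse complement of GTCCAGAC gives GTCTGGAC, found at positions 75–82 on the template; the primer anneals here to the top strand with its 3' end pointing upstream.
Amplicon spans positions 46–82: 37 bp.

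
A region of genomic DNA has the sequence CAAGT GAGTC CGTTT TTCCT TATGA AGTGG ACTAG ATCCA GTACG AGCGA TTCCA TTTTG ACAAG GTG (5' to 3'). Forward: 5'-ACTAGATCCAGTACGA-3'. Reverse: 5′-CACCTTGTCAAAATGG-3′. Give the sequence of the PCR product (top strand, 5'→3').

5'-ACTAGATCCAGTACGAGCGATTCCATTTTGACAAGGTG-3'

The forward primer matches the template at positions 31–46.
Taking the reverse complement of CACCTTGTCAAAATGG gives CCATTTTGACAAGGTG, found at positions 53–68 on the template; the primer anneals here to the top strand with its 3' end pointing upstream.
The product is the template from position 31 through 68 (38 bp).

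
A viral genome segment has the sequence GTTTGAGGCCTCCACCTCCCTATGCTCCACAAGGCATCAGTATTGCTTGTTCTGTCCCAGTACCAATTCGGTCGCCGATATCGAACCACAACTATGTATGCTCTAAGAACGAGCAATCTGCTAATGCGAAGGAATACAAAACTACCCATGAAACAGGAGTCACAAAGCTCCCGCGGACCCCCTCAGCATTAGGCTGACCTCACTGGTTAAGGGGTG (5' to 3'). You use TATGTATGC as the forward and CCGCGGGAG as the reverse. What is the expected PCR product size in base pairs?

Forward primer TATGTATGC is found on the top strand at positions 93–101.
The reverse primer's reverse complement is CTCCCGCGG, which matches the template at positions 168–176.
The product runs from position 93 to position 176, so its length is 176 − 93 + 1 = 84 bp.

84 bp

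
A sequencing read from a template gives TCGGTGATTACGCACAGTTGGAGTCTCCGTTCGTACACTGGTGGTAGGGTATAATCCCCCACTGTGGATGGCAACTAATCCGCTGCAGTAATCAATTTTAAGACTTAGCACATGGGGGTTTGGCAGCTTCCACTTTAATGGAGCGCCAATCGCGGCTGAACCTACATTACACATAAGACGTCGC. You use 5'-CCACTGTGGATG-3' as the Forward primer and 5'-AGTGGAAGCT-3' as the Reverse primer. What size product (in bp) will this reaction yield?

Scanning the template, CCACTGTGGATG occurs at positions 59–70; this primer anneals to the bottom strand there with its 3' end pointing downstream.
Taking the reverse complement of AGTGGAAGCT gives AGCTTCCACT, found at positions 125–134 on the template; the primer anneals here to the top strand with its 3' end pointing upstream.
The product runs from position 59 to position 134, so its length is 134 − 59 + 1 = 76 bp.

76 bp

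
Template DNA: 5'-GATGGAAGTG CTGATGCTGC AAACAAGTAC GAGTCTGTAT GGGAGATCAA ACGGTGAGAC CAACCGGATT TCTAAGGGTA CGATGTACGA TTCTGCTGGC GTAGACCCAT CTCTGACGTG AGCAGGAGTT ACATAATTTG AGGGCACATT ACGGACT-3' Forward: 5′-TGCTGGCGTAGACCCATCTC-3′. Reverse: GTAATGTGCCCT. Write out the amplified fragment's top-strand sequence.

Scanning the template, TGCTGGCGTAGACCCATCTC occurs at positions 94–113; this primer anneals to the bottom strand there with its 3' end pointing downstream.
Reverse complement of the reverse primer: AGGGCACATTAC. This occurs on the top strand at positions 141–152.
The product is the template from position 94 through 152 (59 bp).

5'-TGCTGGCGTAGACCCATCTCTGACGTGAGCAGGAGTTACATAATTTGAGGGCACATTAC-3'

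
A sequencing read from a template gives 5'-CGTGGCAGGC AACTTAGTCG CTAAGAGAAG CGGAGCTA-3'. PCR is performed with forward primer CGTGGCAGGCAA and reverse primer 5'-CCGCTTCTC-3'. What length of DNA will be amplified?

Forward primer CGTGGCAGGCAA is found on the top strand at positions 1–12.
Reverse complement of the reverse primer: GAGAAGCGG. This occurs on the top strand at positions 25–33.
The product runs from position 1 to position 33, so its length is 33 − 1 + 1 = 33 bp.

33 bp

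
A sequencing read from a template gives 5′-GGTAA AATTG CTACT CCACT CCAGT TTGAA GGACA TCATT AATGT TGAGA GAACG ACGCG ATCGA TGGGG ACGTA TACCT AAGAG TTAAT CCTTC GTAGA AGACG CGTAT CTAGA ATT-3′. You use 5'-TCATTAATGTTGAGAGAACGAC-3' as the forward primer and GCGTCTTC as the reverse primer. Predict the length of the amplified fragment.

Scanning the template, TCATTAATGTTGAGAGAACGAC occurs at positions 36–57; this primer anneals to the bottom strand there with its 3' end pointing downstream.
Reverse complement of the reverse primer: GAAGACGC. This occurs on the top strand at positions 99–106.
The product runs from position 36 to position 106, so its length is 106 − 36 + 1 = 71 bp.

71 bp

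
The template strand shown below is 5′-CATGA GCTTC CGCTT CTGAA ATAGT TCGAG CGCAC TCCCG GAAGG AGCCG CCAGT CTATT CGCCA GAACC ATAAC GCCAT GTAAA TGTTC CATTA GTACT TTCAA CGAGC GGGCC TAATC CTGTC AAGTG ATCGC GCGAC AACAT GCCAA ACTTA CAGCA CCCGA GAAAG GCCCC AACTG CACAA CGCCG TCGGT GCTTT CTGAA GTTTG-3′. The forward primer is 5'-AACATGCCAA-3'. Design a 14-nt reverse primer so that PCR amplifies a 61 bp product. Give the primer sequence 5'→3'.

5'-GAAAGCACCGACGG-3'

The forward primer binds at positions 141–150, so a 61 bp product ends at position 141 + 61 − 1 = 201.
The reverse primer anneals to the top strand over positions 188–201, i.e. to CCGTCGGTGCTTTC.
Its sequence written 5'→3' is the reverse complement: GAAAGCACCGACGG.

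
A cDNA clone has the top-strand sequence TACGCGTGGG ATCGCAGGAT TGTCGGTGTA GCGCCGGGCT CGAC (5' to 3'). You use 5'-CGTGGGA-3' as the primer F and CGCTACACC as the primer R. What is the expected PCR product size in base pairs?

29 bp

The forward primer matches the template at positions 5–11.
Taking the reverse complement of CGCTACACC gives GGTGTAGCG, found at positions 25–33 on the template; the primer anneals here to the top strand with its 3' end pointing upstream.
Product length = (reverse-primer end) − (forward-primer start) + 1 = 33 − 5 + 1 = 29 bp.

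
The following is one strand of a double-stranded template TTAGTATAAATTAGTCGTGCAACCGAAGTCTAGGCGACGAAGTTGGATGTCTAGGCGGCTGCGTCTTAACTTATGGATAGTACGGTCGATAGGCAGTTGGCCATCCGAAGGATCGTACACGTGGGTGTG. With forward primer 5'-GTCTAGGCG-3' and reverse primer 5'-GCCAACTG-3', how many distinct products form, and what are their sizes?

Two products: 74 bp, 53 bp

The forward primer GTCTAGGCG matches the top strand at positions 28–36, 49–57.
The reverse primer's reverse complement is CAGTTGGC, matching at positions 94–101.
Each forward site pairs with the reverse site to give a product ending at position 101: sizes 74, 53 bp.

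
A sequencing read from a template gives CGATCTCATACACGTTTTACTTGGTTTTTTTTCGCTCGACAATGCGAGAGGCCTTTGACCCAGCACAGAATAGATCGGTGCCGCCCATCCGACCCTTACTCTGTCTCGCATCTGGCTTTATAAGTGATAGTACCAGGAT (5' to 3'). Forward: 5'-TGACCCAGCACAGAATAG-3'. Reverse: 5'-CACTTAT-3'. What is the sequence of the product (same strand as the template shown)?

Forward primer TGACCCAGCACAGAATAG is found on the top strand at positions 56–73.
Taking the reverse complement of CACTTAT gives ATAAGTG, found at positions 120–126 on the template; the primer anneals here to the top strand with its 3' end pointing upstream.
The product is the template from position 56 through 126 (71 bp).

5'-TGACCCAGCACAGAATAGATCGGTGCCGCCCATCCGACCCTTACTCTGTCTCGCATCTGGCTTTATAAGTG-3'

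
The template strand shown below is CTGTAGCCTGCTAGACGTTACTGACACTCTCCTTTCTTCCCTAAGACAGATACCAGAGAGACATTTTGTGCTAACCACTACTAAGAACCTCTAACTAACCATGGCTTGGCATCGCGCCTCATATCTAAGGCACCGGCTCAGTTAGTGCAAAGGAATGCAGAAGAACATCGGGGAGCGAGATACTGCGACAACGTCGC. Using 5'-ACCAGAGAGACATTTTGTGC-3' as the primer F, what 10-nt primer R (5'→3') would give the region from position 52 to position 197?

The product's 3' end on the top strand is position 197.
The reverse primer anneals to the top strand over positions 188–197, i.e. to ACAACGTCGC.
Its sequence written 5'→3' is the reverse complement: GCGACGTTGT.

5'-GCGACGTTGT-3'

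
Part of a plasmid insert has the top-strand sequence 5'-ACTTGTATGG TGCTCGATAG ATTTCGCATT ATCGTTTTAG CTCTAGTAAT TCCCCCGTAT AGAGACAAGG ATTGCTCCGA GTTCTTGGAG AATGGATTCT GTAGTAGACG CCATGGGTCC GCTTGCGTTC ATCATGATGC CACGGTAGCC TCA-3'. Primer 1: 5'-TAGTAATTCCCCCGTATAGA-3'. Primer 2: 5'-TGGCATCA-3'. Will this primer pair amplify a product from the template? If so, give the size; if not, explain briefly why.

Primer 1 (TAGTAATTCCCCCGTATAGA) matches the top strand at positions 44–63; it acts as a forward primer.
Primer 2's reverse complement is TGATGCCA, matching the top strand at positions 135–142; it acts as a reverse primer.
The 3' ends face each other across positions 44–142, giving a 99 bp product.

Yes — a 99 bp product.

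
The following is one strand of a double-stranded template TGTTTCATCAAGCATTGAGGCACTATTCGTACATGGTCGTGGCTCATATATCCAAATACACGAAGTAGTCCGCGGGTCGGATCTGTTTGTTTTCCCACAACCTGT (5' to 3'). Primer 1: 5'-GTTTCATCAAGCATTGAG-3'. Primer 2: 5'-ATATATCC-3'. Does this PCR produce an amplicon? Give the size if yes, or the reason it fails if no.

No product — both primers anneal to the same strand and extend in the same direction.

Primer 1 (GTTTCATCAAGCATTGAG) matches the top strand at positions 2–19 (3' end points downstream).
Primer 2 (ATATATCC) also matches the top strand directly, at positions 46–53 — its reverse complement GGATATAT is not present.
Both primers anneal to the bottom strand with 3' ends pointing the same way, so neither can prime synthesis back toward the other.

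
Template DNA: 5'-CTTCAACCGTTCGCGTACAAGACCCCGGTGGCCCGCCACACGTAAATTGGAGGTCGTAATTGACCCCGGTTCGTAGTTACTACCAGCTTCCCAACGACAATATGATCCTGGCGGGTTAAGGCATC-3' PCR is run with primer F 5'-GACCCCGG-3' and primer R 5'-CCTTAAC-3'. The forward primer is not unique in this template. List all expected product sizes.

The forward primer GACCCCGG matches the top strand at positions 21–28, 62–69.
The reverse primer's reverse complement is GTTAAGG, matching at positions 115–121.
Each forward site pairs with the reverse site to give a product ending at position 121: sizes 101, 60 bp.

101 bp, 60 bp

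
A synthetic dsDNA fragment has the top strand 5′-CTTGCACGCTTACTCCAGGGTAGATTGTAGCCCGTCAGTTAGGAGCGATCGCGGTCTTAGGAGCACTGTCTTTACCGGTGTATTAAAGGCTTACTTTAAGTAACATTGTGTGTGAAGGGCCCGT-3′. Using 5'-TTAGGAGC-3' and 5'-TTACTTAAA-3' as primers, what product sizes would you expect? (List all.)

65 bp, 47 bp

The forward primer TTAGGAGC matches the top strand at positions 39–46, 57–64.
The reverse primer's reverse complement is TTTAAGTAA, matching at positions 95–103.
Each forward site pairs with the reverse site to give a product ending at position 103: sizes 65, 47 bp.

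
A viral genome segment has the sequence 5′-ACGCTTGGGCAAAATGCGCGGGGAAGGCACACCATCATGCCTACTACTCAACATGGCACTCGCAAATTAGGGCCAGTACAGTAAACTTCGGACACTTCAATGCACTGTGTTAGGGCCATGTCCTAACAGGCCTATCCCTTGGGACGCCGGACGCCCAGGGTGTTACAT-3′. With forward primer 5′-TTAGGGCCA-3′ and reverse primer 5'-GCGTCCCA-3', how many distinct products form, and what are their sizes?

The forward primer TTAGGGCCA matches the top strand at positions 67–75, 110–118.
The reverse primer's reverse complement is TGGGACGC, matching at positions 140–147.
Each forward site pairs with the reverse site to give a product ending at position 147: sizes 81, 38 bp.

Two products: 81 bp, 38 bp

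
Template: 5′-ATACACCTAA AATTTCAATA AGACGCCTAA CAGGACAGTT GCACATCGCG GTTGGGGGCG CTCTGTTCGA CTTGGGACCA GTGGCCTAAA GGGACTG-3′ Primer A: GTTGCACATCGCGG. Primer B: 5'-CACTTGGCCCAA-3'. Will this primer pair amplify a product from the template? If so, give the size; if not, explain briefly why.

Primer B (CACTTGGCCCAA) does not match the top strand, and its reverse complement TTGGGCCAAGTG does not match either.
With no annealing site for primer B, no amplification occurs.

No product — primer B has no binding site in the template.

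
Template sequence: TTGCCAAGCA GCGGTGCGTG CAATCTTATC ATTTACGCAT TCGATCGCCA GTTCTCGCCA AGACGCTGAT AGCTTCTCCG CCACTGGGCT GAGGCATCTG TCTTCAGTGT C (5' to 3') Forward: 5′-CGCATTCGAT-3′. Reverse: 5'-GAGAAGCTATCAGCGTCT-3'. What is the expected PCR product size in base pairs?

43 bp

Scanning the template, CGCATTCGAT occurs at positions 36–45; this primer anneals to the bottom strand there with its 3' end pointing downstream.
Reverse complement of the reverse primer: AGACGCTGATAGCTTCTC. This occurs on the top strand at positions 61–78.
Amplicon spans positions 36–78: 43 bp.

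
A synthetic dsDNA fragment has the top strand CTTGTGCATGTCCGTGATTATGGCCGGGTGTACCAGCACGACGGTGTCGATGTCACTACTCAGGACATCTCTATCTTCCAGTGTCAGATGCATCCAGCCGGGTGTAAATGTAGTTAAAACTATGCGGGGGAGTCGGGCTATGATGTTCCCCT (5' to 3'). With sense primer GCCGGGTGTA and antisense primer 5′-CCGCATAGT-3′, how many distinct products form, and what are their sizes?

The forward primer GCCGGGTGTA matches the top strand at positions 23–32, 97–106.
The reverse primer's reverse complement is ACTATGCGG, matching at positions 119–127.
Each forward site pairs with the reverse site to give a product ending at position 127: sizes 105, 31 bp.

Two products: 105 bp, 31 bp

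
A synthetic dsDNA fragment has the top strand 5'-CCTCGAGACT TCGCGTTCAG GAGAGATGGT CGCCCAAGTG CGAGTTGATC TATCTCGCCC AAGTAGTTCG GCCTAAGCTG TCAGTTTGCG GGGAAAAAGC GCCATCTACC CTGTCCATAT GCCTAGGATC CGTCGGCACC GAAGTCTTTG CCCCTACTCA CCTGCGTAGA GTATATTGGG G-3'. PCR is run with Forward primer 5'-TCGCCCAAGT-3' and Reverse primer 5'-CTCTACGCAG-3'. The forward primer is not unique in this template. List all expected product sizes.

The forward primer TCGCCCAAGT matches the top strand at positions 30–39, 55–64.
The reverse primer's reverse complement is CTGCGTAGAG, matching at positions 162–171.
Each forward site pairs with the reverse site to give a product ending at position 171: sizes 142, 117 bp.

142 bp, 117 bp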